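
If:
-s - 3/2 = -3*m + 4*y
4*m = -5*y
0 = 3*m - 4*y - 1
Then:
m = 5/31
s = -1/2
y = -4/31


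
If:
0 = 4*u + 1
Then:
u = -1/4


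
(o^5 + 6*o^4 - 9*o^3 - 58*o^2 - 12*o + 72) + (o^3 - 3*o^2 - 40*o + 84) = o^5 + 6*o^4 - 8*o^3 - 61*o^2 - 52*o + 156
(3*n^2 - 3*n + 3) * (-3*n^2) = -9*n^4 + 9*n^3 - 9*n^2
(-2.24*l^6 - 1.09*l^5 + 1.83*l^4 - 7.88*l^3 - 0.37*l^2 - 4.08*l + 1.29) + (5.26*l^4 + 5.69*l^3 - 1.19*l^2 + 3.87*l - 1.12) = -2.24*l^6 - 1.09*l^5 + 7.09*l^4 - 2.19*l^3 - 1.56*l^2 - 0.21*l + 0.17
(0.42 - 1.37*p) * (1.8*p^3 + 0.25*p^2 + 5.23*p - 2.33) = -2.466*p^4 + 0.4135*p^3 - 7.0601*p^2 + 5.3887*p - 0.9786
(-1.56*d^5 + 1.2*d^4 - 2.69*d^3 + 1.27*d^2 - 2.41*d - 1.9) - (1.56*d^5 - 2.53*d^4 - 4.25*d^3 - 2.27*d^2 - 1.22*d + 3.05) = -3.12*d^5 + 3.73*d^4 + 1.56*d^3 + 3.54*d^2 - 1.19*d - 4.95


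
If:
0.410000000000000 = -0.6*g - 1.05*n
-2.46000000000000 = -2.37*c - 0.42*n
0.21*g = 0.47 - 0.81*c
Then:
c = 0.96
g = -1.46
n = 0.44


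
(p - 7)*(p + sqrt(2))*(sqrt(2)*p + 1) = sqrt(2)*p^3 - 7*sqrt(2)*p^2 + 3*p^2 - 21*p + sqrt(2)*p - 7*sqrt(2)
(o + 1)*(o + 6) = o^2 + 7*o + 6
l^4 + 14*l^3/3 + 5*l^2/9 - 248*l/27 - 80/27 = (l - 4/3)*(l + 1/3)*(l + 5/3)*(l + 4)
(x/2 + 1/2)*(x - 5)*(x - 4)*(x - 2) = x^4/2 - 5*x^3 + 27*x^2/2 - x - 20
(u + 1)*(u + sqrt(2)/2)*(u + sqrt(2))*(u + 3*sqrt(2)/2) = u^4 + u^3 + 3*sqrt(2)*u^3 + 3*sqrt(2)*u^2 + 11*u^2/2 + 3*sqrt(2)*u/2 + 11*u/2 + 3*sqrt(2)/2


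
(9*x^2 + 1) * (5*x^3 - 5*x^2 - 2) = 45*x^5 - 45*x^4 + 5*x^3 - 23*x^2 - 2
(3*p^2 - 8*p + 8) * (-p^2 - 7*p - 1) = -3*p^4 - 13*p^3 + 45*p^2 - 48*p - 8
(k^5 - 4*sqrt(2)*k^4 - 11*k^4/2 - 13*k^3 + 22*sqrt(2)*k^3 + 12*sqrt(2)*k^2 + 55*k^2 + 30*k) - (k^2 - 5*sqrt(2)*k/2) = k^5 - 4*sqrt(2)*k^4 - 11*k^4/2 - 13*k^3 + 22*sqrt(2)*k^3 + 12*sqrt(2)*k^2 + 54*k^2 + 5*sqrt(2)*k/2 + 30*k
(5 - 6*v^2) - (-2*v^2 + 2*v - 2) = -4*v^2 - 2*v + 7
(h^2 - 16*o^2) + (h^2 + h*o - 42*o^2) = 2*h^2 + h*o - 58*o^2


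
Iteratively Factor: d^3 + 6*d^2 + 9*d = (d + 3)*(d^2 + 3*d) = (d + 3)^2*(d)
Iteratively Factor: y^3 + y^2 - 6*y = (y)*(y^2 + y - 6) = y*(y + 3)*(y - 2)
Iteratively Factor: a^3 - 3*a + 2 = (a + 2)*(a^2 - 2*a + 1) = (a - 1)*(a + 2)*(a - 1)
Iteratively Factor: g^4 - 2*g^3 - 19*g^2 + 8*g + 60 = (g - 2)*(g^3 - 19*g - 30) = (g - 2)*(g + 3)*(g^2 - 3*g - 10) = (g - 2)*(g + 2)*(g + 3)*(g - 5)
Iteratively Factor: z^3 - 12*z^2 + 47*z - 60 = (z - 4)*(z^2 - 8*z + 15) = (z - 4)*(z - 3)*(z - 5)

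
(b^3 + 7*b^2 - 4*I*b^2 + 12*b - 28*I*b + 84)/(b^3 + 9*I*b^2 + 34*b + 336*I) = (b^2 + b*(7 + 2*I) + 14*I)/(b^2 + 15*I*b - 56)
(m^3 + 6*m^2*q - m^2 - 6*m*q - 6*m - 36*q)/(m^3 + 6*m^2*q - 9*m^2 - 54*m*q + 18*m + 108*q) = (m + 2)/(m - 6)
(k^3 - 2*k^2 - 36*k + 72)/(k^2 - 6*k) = k + 4 - 12/k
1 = 1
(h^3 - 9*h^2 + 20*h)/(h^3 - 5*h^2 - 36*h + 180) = h*(h - 4)/(h^2 - 36)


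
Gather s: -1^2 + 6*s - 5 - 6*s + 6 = 0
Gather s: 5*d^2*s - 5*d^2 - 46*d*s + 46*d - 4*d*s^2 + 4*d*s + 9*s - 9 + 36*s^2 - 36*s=-5*d^2 + 46*d + s^2*(36 - 4*d) + s*(5*d^2 - 42*d - 27) - 9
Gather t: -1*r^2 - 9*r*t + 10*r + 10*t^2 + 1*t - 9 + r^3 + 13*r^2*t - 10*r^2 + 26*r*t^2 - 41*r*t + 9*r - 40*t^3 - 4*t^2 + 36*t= r^3 - 11*r^2 + 19*r - 40*t^3 + t^2*(26*r + 6) + t*(13*r^2 - 50*r + 37) - 9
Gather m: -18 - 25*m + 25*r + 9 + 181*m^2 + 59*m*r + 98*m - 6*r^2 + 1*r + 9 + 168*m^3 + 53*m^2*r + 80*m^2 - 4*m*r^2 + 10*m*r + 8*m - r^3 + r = 168*m^3 + m^2*(53*r + 261) + m*(-4*r^2 + 69*r + 81) - r^3 - 6*r^2 + 27*r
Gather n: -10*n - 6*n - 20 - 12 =-16*n - 32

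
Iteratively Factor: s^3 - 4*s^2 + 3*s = (s)*(s^2 - 4*s + 3) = s*(s - 1)*(s - 3)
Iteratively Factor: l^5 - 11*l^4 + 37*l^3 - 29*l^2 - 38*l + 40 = (l - 4)*(l^4 - 7*l^3 + 9*l^2 + 7*l - 10) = (l - 4)*(l - 2)*(l^3 - 5*l^2 - l + 5) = (l - 4)*(l - 2)*(l - 1)*(l^2 - 4*l - 5) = (l - 4)*(l - 2)*(l - 1)*(l + 1)*(l - 5)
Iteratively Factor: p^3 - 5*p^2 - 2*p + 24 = (p + 2)*(p^2 - 7*p + 12) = (p - 3)*(p + 2)*(p - 4)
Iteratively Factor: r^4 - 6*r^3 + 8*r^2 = (r)*(r^3 - 6*r^2 + 8*r) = r*(r - 4)*(r^2 - 2*r) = r^2*(r - 4)*(r - 2)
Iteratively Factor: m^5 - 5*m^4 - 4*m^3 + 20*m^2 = (m - 2)*(m^4 - 3*m^3 - 10*m^2) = (m - 5)*(m - 2)*(m^3 + 2*m^2) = m*(m - 5)*(m - 2)*(m^2 + 2*m) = m^2*(m - 5)*(m - 2)*(m + 2)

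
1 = 1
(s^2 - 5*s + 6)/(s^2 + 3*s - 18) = (s - 2)/(s + 6)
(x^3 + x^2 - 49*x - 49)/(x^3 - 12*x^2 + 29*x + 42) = (x + 7)/(x - 6)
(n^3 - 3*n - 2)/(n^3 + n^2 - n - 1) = (n - 2)/(n - 1)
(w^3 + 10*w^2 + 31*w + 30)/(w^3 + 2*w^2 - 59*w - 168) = (w^2 + 7*w + 10)/(w^2 - w - 56)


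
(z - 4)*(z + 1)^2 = z^3 - 2*z^2 - 7*z - 4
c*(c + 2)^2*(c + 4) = c^4 + 8*c^3 + 20*c^2 + 16*c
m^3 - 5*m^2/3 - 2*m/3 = m*(m - 2)*(m + 1/3)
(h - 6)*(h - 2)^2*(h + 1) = h^4 - 9*h^3 + 18*h^2 + 4*h - 24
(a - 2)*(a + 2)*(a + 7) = a^3 + 7*a^2 - 4*a - 28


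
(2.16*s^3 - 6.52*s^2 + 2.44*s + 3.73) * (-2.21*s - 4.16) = -4.7736*s^4 + 5.4236*s^3 + 21.7308*s^2 - 18.3937*s - 15.5168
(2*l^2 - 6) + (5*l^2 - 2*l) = 7*l^2 - 2*l - 6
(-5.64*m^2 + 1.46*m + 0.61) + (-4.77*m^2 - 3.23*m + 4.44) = -10.41*m^2 - 1.77*m + 5.05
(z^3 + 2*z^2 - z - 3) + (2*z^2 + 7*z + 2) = z^3 + 4*z^2 + 6*z - 1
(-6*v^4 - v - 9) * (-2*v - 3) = 12*v^5 + 18*v^4 + 2*v^2 + 21*v + 27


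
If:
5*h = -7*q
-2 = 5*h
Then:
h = -2/5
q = 2/7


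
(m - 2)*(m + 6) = m^2 + 4*m - 12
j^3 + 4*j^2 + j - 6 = (j - 1)*(j + 2)*(j + 3)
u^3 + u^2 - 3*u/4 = u*(u - 1/2)*(u + 3/2)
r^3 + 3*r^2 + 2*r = r*(r + 1)*(r + 2)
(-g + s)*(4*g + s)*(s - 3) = -4*g^2*s + 12*g^2 + 3*g*s^2 - 9*g*s + s^3 - 3*s^2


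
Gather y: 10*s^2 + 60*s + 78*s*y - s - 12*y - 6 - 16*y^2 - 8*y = 10*s^2 + 59*s - 16*y^2 + y*(78*s - 20) - 6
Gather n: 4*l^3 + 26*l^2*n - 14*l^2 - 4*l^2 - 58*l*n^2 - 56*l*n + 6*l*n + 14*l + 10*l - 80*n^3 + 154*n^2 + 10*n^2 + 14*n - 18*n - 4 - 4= 4*l^3 - 18*l^2 + 24*l - 80*n^3 + n^2*(164 - 58*l) + n*(26*l^2 - 50*l - 4) - 8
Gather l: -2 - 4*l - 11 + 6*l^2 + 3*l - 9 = 6*l^2 - l - 22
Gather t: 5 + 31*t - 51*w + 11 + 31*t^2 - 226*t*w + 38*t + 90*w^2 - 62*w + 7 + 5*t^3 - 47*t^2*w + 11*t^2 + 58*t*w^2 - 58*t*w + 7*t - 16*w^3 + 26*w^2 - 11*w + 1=5*t^3 + t^2*(42 - 47*w) + t*(58*w^2 - 284*w + 76) - 16*w^3 + 116*w^2 - 124*w + 24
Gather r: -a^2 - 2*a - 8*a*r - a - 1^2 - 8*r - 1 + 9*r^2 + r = -a^2 - 3*a + 9*r^2 + r*(-8*a - 7) - 2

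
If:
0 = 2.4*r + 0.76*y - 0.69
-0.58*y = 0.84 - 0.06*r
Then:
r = 0.72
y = -1.37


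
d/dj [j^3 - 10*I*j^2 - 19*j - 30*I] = 3*j^2 - 20*I*j - 19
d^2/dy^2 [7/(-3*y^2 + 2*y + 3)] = 14*(-9*y^2 + 6*y + 4*(3*y - 1)^2 + 9)/(-3*y^2 + 2*y + 3)^3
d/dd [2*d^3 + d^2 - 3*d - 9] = 6*d^2 + 2*d - 3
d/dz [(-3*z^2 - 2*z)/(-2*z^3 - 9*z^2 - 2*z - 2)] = 2*(-3*z^4 - 4*z^3 - 6*z^2 + 6*z + 2)/(4*z^6 + 36*z^5 + 89*z^4 + 44*z^3 + 40*z^2 + 8*z + 4)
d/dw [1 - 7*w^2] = -14*w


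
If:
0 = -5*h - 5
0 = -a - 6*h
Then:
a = 6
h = -1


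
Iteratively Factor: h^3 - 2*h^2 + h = (h)*(h^2 - 2*h + 1) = h*(h - 1)*(h - 1)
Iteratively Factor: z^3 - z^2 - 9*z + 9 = (z - 1)*(z^2 - 9) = (z - 3)*(z - 1)*(z + 3)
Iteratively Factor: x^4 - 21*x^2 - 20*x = (x + 4)*(x^3 - 4*x^2 - 5*x) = x*(x + 4)*(x^2 - 4*x - 5) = x*(x + 1)*(x + 4)*(x - 5)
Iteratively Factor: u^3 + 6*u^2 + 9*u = (u)*(u^2 + 6*u + 9) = u*(u + 3)*(u + 3)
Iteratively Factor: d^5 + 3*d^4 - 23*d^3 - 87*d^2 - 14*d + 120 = (d + 3)*(d^4 - 23*d^2 - 18*d + 40) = (d + 2)*(d + 3)*(d^3 - 2*d^2 - 19*d + 20) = (d - 1)*(d + 2)*(d + 3)*(d^2 - d - 20) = (d - 1)*(d + 2)*(d + 3)*(d + 4)*(d - 5)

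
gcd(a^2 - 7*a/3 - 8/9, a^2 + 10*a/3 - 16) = a - 8/3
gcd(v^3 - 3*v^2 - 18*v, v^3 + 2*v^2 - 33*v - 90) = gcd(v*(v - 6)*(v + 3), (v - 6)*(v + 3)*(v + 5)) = v^2 - 3*v - 18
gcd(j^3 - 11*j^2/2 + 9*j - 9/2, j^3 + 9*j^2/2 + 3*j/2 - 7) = j - 1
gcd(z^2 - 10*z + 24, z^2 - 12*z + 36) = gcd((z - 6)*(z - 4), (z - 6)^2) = z - 6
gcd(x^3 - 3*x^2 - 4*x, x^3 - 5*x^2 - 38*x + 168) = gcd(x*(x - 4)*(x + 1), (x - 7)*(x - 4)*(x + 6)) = x - 4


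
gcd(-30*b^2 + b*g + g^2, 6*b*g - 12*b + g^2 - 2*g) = 6*b + g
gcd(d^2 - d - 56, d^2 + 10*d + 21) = d + 7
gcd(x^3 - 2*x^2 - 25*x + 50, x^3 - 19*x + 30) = x^2 + 3*x - 10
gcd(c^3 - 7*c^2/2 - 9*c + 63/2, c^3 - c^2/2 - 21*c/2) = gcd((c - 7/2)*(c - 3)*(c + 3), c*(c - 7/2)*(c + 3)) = c^2 - c/2 - 21/2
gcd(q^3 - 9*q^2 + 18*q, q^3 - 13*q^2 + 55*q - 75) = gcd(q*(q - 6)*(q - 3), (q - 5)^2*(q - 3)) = q - 3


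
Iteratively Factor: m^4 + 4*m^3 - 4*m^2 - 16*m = (m + 4)*(m^3 - 4*m) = (m - 2)*(m + 4)*(m^2 + 2*m) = m*(m - 2)*(m + 4)*(m + 2)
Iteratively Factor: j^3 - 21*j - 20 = (j - 5)*(j^2 + 5*j + 4) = (j - 5)*(j + 4)*(j + 1)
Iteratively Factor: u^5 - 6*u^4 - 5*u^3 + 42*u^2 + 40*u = (u - 4)*(u^4 - 2*u^3 - 13*u^2 - 10*u) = (u - 4)*(u + 1)*(u^3 - 3*u^2 - 10*u) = u*(u - 4)*(u + 1)*(u^2 - 3*u - 10) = u*(u - 4)*(u + 1)*(u + 2)*(u - 5)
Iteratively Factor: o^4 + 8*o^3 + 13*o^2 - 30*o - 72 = (o + 3)*(o^3 + 5*o^2 - 2*o - 24) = (o - 2)*(o + 3)*(o^2 + 7*o + 12) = (o - 2)*(o + 3)*(o + 4)*(o + 3)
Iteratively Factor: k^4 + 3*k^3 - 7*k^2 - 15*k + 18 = (k + 3)*(k^3 - 7*k + 6) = (k - 2)*(k + 3)*(k^2 + 2*k - 3) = (k - 2)*(k - 1)*(k + 3)*(k + 3)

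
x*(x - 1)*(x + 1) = x^3 - x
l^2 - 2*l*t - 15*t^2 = (l - 5*t)*(l + 3*t)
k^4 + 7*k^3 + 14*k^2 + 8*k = k*(k + 1)*(k + 2)*(k + 4)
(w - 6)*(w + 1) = w^2 - 5*w - 6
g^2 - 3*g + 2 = (g - 2)*(g - 1)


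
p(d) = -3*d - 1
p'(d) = -3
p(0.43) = -2.29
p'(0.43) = -3.00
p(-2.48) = 6.44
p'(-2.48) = -3.00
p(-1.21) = 2.63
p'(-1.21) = -3.00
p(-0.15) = -0.55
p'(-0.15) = -3.00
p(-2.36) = 6.08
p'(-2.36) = -3.00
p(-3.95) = 10.85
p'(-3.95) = -3.00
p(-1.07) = 2.21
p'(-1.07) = -3.00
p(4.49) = -14.47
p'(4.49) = -3.00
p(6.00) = -19.00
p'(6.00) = -3.00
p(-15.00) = 44.00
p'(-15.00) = -3.00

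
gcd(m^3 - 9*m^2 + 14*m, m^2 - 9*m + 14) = m^2 - 9*m + 14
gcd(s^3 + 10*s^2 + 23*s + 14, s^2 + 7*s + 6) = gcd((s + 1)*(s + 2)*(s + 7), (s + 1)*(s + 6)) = s + 1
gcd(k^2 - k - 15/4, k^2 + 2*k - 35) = 1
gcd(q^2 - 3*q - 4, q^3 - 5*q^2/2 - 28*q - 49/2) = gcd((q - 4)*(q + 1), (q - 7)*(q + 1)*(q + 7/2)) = q + 1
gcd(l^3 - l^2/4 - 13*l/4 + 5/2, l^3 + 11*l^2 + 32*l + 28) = l + 2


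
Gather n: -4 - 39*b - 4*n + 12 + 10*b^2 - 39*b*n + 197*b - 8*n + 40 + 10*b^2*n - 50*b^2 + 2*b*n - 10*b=-40*b^2 + 148*b + n*(10*b^2 - 37*b - 12) + 48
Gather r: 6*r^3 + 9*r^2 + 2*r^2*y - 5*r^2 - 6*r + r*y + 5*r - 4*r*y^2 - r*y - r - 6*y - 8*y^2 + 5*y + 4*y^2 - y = 6*r^3 + r^2*(2*y + 4) + r*(-4*y^2 - 2) - 4*y^2 - 2*y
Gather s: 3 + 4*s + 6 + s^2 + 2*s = s^2 + 6*s + 9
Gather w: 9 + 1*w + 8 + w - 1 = 2*w + 16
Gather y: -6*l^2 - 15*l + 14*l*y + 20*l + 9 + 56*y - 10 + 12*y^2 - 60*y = -6*l^2 + 5*l + 12*y^2 + y*(14*l - 4) - 1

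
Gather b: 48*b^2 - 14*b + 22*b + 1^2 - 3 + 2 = 48*b^2 + 8*b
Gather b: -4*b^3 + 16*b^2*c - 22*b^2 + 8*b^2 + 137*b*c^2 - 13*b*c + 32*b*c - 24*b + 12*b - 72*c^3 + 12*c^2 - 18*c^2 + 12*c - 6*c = -4*b^3 + b^2*(16*c - 14) + b*(137*c^2 + 19*c - 12) - 72*c^3 - 6*c^2 + 6*c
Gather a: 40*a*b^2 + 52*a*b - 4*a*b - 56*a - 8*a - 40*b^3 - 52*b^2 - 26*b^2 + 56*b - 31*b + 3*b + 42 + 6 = a*(40*b^2 + 48*b - 64) - 40*b^3 - 78*b^2 + 28*b + 48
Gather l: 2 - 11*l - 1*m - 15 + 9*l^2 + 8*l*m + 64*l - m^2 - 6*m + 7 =9*l^2 + l*(8*m + 53) - m^2 - 7*m - 6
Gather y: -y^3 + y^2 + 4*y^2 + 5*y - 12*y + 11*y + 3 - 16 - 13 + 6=-y^3 + 5*y^2 + 4*y - 20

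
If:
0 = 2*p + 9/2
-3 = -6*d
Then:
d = 1/2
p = -9/4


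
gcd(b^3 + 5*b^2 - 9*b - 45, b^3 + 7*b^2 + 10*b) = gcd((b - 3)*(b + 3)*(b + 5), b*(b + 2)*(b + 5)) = b + 5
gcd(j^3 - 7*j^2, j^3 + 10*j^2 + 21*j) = j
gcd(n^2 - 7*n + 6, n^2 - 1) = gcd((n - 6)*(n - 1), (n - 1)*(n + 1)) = n - 1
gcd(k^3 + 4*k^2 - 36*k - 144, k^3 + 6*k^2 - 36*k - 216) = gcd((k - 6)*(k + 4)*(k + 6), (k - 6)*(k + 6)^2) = k^2 - 36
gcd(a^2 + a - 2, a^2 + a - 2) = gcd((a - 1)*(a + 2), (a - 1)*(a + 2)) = a^2 + a - 2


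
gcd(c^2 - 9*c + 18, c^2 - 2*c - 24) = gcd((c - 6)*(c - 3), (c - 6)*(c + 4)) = c - 6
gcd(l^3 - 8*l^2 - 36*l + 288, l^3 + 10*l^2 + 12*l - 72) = l + 6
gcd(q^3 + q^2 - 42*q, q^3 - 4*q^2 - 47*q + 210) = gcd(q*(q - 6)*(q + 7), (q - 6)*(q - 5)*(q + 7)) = q^2 + q - 42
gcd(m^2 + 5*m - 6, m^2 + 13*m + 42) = m + 6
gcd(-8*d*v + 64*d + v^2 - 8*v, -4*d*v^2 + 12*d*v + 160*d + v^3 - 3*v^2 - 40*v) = v - 8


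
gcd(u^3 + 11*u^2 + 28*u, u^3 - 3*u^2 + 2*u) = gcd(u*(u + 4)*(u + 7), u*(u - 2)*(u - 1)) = u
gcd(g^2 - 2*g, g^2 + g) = g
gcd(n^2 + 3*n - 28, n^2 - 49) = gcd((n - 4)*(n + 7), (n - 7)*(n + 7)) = n + 7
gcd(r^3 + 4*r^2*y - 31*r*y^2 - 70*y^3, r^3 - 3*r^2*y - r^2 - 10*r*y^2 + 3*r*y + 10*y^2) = -r^2 + 3*r*y + 10*y^2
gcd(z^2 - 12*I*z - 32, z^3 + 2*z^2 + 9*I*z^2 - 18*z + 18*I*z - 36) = 1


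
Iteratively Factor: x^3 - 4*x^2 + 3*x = (x - 1)*(x^2 - 3*x) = (x - 3)*(x - 1)*(x)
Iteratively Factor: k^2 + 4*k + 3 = (k + 3)*(k + 1)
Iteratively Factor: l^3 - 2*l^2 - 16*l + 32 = (l + 4)*(l^2 - 6*l + 8) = (l - 2)*(l + 4)*(l - 4)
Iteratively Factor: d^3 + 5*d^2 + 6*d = (d + 3)*(d^2 + 2*d) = (d + 2)*(d + 3)*(d)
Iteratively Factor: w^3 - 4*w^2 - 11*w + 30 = (w - 5)*(w^2 + w - 6) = (w - 5)*(w - 2)*(w + 3)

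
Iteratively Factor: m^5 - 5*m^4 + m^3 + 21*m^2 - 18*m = (m - 3)*(m^4 - 2*m^3 - 5*m^2 + 6*m) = (m - 3)*(m - 1)*(m^3 - m^2 - 6*m) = m*(m - 3)*(m - 1)*(m^2 - m - 6) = m*(m - 3)^2*(m - 1)*(m + 2)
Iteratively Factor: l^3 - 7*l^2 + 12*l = (l - 3)*(l^2 - 4*l) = l*(l - 3)*(l - 4)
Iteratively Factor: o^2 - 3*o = (o - 3)*(o)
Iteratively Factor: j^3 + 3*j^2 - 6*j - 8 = (j + 1)*(j^2 + 2*j - 8) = (j + 1)*(j + 4)*(j - 2)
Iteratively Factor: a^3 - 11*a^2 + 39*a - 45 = (a - 3)*(a^2 - 8*a + 15) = (a - 5)*(a - 3)*(a - 3)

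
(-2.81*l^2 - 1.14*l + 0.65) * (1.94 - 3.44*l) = 9.6664*l^3 - 1.5298*l^2 - 4.4476*l + 1.261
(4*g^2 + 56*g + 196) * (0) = 0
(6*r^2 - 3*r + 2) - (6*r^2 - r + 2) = -2*r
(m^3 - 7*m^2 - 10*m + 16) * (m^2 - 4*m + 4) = m^5 - 11*m^4 + 22*m^3 + 28*m^2 - 104*m + 64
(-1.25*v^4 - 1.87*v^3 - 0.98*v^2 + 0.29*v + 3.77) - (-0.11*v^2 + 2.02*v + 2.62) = -1.25*v^4 - 1.87*v^3 - 0.87*v^2 - 1.73*v + 1.15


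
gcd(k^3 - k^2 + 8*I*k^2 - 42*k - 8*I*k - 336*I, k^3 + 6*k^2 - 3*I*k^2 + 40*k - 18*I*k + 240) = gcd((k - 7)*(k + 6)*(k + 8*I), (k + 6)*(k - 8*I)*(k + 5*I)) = k + 6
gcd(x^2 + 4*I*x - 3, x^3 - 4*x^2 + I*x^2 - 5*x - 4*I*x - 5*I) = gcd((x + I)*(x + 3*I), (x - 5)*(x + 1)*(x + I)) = x + I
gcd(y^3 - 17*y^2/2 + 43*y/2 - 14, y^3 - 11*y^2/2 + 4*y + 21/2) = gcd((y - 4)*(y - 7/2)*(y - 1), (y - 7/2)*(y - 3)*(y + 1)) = y - 7/2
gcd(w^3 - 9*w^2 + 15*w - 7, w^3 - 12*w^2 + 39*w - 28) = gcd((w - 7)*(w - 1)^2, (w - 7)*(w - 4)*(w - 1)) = w^2 - 8*w + 7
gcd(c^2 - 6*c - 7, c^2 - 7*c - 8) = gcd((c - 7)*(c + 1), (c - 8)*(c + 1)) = c + 1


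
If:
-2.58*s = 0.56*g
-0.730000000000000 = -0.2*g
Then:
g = 3.65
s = -0.79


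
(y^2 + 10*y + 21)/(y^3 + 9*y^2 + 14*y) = (y + 3)/(y*(y + 2))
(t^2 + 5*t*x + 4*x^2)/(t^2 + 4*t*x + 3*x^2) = (t + 4*x)/(t + 3*x)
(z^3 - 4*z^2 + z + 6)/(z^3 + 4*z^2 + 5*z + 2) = (z^2 - 5*z + 6)/(z^2 + 3*z + 2)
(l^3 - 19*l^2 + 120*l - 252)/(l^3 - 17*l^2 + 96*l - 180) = (l - 7)/(l - 5)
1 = 1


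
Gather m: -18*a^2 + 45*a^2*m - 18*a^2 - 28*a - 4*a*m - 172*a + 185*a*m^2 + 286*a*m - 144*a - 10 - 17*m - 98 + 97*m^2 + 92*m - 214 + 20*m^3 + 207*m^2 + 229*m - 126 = -36*a^2 - 344*a + 20*m^3 + m^2*(185*a + 304) + m*(45*a^2 + 282*a + 304) - 448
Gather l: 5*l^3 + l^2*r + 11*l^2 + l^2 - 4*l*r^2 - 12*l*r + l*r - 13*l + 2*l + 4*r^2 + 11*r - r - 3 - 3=5*l^3 + l^2*(r + 12) + l*(-4*r^2 - 11*r - 11) + 4*r^2 + 10*r - 6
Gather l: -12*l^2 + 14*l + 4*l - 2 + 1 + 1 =-12*l^2 + 18*l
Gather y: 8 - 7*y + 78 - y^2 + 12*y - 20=-y^2 + 5*y + 66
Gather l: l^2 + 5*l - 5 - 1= l^2 + 5*l - 6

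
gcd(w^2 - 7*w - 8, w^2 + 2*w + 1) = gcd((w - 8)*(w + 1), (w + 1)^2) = w + 1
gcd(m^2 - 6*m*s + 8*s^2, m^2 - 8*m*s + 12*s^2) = -m + 2*s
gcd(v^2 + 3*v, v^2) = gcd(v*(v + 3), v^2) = v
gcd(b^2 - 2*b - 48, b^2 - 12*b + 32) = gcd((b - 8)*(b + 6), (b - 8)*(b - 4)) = b - 8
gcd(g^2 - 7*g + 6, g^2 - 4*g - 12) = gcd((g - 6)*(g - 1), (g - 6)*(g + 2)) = g - 6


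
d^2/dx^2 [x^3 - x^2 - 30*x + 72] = 6*x - 2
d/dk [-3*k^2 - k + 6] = -6*k - 1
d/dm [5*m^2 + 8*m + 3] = 10*m + 8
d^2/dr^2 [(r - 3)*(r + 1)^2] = 6*r - 2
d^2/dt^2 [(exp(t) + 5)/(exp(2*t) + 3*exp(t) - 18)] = (exp(4*t) + 17*exp(3*t) + 153*exp(2*t) + 459*exp(t) + 594)*exp(t)/(exp(6*t) + 9*exp(5*t) - 27*exp(4*t) - 297*exp(3*t) + 486*exp(2*t) + 2916*exp(t) - 5832)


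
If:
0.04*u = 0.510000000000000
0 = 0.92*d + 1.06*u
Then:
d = -14.69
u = 12.75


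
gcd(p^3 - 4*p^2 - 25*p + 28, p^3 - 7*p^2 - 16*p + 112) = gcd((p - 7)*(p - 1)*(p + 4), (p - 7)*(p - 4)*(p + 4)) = p^2 - 3*p - 28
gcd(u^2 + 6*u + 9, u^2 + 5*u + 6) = u + 3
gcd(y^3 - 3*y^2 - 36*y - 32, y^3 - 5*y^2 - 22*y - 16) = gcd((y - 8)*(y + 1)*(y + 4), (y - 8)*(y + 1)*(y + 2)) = y^2 - 7*y - 8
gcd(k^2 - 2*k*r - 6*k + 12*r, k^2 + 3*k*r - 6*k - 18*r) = k - 6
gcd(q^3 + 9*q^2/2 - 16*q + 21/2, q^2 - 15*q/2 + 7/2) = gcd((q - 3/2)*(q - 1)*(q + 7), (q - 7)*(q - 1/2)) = 1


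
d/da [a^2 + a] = 2*a + 1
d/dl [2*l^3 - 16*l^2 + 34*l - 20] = 6*l^2 - 32*l + 34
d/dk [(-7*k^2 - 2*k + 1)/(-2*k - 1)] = 2*(7*k^2 + 7*k + 2)/(4*k^2 + 4*k + 1)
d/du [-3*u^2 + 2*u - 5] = 2 - 6*u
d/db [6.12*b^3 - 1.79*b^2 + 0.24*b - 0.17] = 18.36*b^2 - 3.58*b + 0.24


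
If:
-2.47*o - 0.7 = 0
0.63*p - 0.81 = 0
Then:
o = -0.28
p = 1.29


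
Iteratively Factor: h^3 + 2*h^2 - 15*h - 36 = (h + 3)*(h^2 - h - 12) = (h - 4)*(h + 3)*(h + 3)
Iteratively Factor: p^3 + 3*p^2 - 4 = (p - 1)*(p^2 + 4*p + 4) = (p - 1)*(p + 2)*(p + 2)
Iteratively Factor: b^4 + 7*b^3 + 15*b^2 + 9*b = (b + 3)*(b^3 + 4*b^2 + 3*b) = (b + 3)^2*(b^2 + b) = (b + 1)*(b + 3)^2*(b)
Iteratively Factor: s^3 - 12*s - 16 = (s + 2)*(s^2 - 2*s - 8) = (s + 2)^2*(s - 4)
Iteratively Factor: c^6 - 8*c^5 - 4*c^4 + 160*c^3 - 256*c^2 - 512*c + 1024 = (c + 4)*(c^5 - 12*c^4 + 44*c^3 - 16*c^2 - 192*c + 256) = (c - 4)*(c + 4)*(c^4 - 8*c^3 + 12*c^2 + 32*c - 64) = (c - 4)^2*(c + 4)*(c^3 - 4*c^2 - 4*c + 16) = (c - 4)^3*(c + 4)*(c^2 - 4) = (c - 4)^3*(c - 2)*(c + 4)*(c + 2)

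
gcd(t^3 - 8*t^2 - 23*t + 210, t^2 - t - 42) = t - 7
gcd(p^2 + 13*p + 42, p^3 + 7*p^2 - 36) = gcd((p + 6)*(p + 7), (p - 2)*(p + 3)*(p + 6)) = p + 6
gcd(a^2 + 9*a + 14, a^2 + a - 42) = a + 7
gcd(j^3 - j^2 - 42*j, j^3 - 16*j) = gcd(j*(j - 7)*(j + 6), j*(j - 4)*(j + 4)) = j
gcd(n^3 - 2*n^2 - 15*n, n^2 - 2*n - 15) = n^2 - 2*n - 15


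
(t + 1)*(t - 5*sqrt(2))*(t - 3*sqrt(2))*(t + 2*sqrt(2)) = t^4 - 6*sqrt(2)*t^3 + t^3 - 6*sqrt(2)*t^2 - 2*t^2 - 2*t + 60*sqrt(2)*t + 60*sqrt(2)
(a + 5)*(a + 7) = a^2 + 12*a + 35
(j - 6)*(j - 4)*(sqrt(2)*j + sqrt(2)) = sqrt(2)*j^3 - 9*sqrt(2)*j^2 + 14*sqrt(2)*j + 24*sqrt(2)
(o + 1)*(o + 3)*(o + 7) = o^3 + 11*o^2 + 31*o + 21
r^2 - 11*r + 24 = (r - 8)*(r - 3)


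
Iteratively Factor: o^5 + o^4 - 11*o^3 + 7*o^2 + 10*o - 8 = (o - 1)*(o^4 + 2*o^3 - 9*o^2 - 2*o + 8) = (o - 2)*(o - 1)*(o^3 + 4*o^2 - o - 4) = (o - 2)*(o - 1)*(o + 1)*(o^2 + 3*o - 4) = (o - 2)*(o - 1)^2*(o + 1)*(o + 4)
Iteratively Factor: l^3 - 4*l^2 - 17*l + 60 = (l - 3)*(l^2 - l - 20) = (l - 5)*(l - 3)*(l + 4)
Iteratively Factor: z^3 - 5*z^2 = (z)*(z^2 - 5*z) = z*(z - 5)*(z)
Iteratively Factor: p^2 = (p)*(p)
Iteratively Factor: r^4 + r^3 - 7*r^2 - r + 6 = (r - 2)*(r^3 + 3*r^2 - r - 3) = (r - 2)*(r + 3)*(r^2 - 1) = (r - 2)*(r - 1)*(r + 3)*(r + 1)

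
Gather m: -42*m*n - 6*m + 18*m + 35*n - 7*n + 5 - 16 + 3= m*(12 - 42*n) + 28*n - 8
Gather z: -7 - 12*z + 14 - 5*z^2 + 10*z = -5*z^2 - 2*z + 7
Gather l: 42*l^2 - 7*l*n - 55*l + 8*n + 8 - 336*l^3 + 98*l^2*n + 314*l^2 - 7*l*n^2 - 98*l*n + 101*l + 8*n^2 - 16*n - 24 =-336*l^3 + l^2*(98*n + 356) + l*(-7*n^2 - 105*n + 46) + 8*n^2 - 8*n - 16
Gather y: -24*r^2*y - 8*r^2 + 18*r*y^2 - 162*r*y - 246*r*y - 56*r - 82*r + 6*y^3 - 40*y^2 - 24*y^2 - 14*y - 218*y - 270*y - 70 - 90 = -8*r^2 - 138*r + 6*y^3 + y^2*(18*r - 64) + y*(-24*r^2 - 408*r - 502) - 160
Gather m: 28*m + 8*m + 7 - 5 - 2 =36*m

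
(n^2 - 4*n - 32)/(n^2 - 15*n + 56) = (n + 4)/(n - 7)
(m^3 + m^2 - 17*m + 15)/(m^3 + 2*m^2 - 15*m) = (m - 1)/m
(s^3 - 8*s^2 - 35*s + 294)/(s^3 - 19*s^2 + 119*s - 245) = (s + 6)/(s - 5)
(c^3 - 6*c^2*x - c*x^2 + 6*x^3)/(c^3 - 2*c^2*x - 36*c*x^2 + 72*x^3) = (-c^2 + x^2)/(-c^2 - 4*c*x + 12*x^2)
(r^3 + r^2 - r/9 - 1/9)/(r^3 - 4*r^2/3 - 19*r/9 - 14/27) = 3*(3*r^2 + 2*r - 1)/(9*r^2 - 15*r - 14)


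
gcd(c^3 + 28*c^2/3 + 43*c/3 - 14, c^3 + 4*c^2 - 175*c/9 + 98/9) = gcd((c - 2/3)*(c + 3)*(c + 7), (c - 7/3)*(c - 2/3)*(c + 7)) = c^2 + 19*c/3 - 14/3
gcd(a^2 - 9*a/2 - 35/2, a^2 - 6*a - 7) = a - 7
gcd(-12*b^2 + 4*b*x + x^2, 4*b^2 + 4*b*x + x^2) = 1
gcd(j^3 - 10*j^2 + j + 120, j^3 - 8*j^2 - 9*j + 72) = j^2 - 5*j - 24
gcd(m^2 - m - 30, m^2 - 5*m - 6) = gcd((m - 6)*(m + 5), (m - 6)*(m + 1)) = m - 6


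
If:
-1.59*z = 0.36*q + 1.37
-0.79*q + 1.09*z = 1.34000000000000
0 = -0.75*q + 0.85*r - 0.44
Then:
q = -2.20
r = -1.42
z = -0.36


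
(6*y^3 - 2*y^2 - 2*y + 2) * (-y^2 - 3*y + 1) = -6*y^5 - 16*y^4 + 14*y^3 + 2*y^2 - 8*y + 2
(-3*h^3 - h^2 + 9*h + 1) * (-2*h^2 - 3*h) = 6*h^5 + 11*h^4 - 15*h^3 - 29*h^2 - 3*h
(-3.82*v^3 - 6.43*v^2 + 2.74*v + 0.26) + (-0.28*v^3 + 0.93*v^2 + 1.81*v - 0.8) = -4.1*v^3 - 5.5*v^2 + 4.55*v - 0.54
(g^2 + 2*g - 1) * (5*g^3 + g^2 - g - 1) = 5*g^5 + 11*g^4 - 4*g^3 - 4*g^2 - g + 1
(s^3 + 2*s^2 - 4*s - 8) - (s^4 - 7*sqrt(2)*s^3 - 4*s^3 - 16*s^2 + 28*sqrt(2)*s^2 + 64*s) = -s^4 + 5*s^3 + 7*sqrt(2)*s^3 - 28*sqrt(2)*s^2 + 18*s^2 - 68*s - 8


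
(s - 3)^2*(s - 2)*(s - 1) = s^4 - 9*s^3 + 29*s^2 - 39*s + 18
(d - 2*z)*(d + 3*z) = d^2 + d*z - 6*z^2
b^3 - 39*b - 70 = (b - 7)*(b + 2)*(b + 5)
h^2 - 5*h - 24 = (h - 8)*(h + 3)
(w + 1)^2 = w^2 + 2*w + 1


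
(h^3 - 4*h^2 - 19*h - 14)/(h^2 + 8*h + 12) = (h^2 - 6*h - 7)/(h + 6)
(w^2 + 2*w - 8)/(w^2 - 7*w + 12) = (w^2 + 2*w - 8)/(w^2 - 7*w + 12)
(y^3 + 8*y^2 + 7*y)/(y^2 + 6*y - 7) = y*(y + 1)/(y - 1)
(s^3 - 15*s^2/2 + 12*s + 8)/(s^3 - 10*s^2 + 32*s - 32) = (s + 1/2)/(s - 2)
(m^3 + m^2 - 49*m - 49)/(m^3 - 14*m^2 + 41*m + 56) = (m + 7)/(m - 8)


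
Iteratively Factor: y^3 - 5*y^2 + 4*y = (y)*(y^2 - 5*y + 4) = y*(y - 4)*(y - 1)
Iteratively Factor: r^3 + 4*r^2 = (r + 4)*(r^2) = r*(r + 4)*(r)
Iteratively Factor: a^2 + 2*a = (a)*(a + 2)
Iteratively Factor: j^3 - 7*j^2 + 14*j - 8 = (j - 4)*(j^2 - 3*j + 2) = (j - 4)*(j - 1)*(j - 2)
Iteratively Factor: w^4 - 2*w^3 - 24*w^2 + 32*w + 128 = (w + 4)*(w^3 - 6*w^2 + 32) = (w - 4)*(w + 4)*(w^2 - 2*w - 8) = (w - 4)*(w + 2)*(w + 4)*(w - 4)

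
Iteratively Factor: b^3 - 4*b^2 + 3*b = (b)*(b^2 - 4*b + 3) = b*(b - 3)*(b - 1)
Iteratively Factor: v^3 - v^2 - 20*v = (v - 5)*(v^2 + 4*v) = (v - 5)*(v + 4)*(v)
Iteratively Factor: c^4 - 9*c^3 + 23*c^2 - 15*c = (c - 3)*(c^3 - 6*c^2 + 5*c) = (c - 3)*(c - 1)*(c^2 - 5*c) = (c - 5)*(c - 3)*(c - 1)*(c)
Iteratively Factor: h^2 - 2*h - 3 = (h + 1)*(h - 3)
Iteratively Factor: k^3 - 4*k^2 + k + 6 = (k - 2)*(k^2 - 2*k - 3) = (k - 3)*(k - 2)*(k + 1)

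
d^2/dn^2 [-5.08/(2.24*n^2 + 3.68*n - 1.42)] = (50.978816*n^2 + 83.750912*n - 5.08*(4.48*n + 3.68)*(8.96*n + 7.36) - 32.316928)/(2.24*n^2 + 3.68*n - 1.42)^3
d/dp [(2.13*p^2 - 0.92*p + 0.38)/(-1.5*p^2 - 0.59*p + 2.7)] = (-2.6367*p^2 + 12.642*p - 2.2598)/(2.25*p^4 + 1.77*p^3 - 7.7519*p^2 - 3.186*p + 7.29)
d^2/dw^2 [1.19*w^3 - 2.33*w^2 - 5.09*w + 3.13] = 7.14*w - 4.66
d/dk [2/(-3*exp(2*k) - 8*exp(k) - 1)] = (12*exp(k) + 16)*exp(k)/(3*exp(2*k) + 8*exp(k) + 1)^2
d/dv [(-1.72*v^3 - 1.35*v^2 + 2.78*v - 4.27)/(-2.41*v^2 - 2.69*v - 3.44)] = (4.1452*v^4 + 9.2536*v^3 + 28.0817*v^2 - 11.2934*v - 21.0495)/(5.8081*v^4 + 12.9658*v^3 + 23.8169*v^2 + 18.5072*v + 11.8336)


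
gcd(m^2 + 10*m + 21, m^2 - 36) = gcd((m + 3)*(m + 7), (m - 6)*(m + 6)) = 1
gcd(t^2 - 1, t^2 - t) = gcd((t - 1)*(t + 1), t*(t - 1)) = t - 1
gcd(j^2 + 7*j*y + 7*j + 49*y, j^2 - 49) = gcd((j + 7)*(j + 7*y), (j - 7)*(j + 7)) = j + 7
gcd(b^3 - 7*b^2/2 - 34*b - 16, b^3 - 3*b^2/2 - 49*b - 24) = b^2 - 15*b/2 - 4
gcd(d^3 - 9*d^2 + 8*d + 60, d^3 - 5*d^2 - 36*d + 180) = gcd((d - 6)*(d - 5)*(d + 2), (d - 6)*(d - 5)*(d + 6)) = d^2 - 11*d + 30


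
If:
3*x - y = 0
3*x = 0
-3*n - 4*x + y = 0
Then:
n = 0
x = 0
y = 0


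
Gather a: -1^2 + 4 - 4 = -1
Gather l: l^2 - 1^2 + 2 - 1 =l^2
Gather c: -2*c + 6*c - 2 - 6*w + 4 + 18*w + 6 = 4*c + 12*w + 8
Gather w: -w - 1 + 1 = -w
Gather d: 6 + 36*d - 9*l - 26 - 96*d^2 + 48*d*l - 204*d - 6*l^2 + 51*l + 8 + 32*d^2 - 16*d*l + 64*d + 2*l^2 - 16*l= -64*d^2 + d*(32*l - 104) - 4*l^2 + 26*l - 12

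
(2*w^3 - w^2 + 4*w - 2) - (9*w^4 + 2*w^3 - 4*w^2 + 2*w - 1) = -9*w^4 + 3*w^2 + 2*w - 1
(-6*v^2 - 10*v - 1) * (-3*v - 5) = 18*v^3 + 60*v^2 + 53*v + 5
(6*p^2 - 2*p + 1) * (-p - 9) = -6*p^3 - 52*p^2 + 17*p - 9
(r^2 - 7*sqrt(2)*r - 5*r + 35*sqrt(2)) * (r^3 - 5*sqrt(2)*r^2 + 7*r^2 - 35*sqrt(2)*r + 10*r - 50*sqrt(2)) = r^5 - 12*sqrt(2)*r^4 + 2*r^4 - 24*sqrt(2)*r^3 + 45*r^3 + 90*r^2 + 300*sqrt(2)*r^2 - 1750*r + 600*sqrt(2)*r - 3500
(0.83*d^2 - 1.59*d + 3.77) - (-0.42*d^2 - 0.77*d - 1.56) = 1.25*d^2 - 0.82*d + 5.33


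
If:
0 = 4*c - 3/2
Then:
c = 3/8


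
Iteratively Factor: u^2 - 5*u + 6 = (u - 3)*(u - 2)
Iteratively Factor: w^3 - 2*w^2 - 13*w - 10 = (w + 1)*(w^2 - 3*w - 10) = (w - 5)*(w + 1)*(w + 2)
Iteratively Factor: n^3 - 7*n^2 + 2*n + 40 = (n - 4)*(n^2 - 3*n - 10) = (n - 5)*(n - 4)*(n + 2)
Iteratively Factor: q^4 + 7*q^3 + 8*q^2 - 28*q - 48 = (q + 3)*(q^3 + 4*q^2 - 4*q - 16) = (q + 3)*(q + 4)*(q^2 - 4) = (q - 2)*(q + 3)*(q + 4)*(q + 2)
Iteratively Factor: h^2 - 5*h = (h)*(h - 5)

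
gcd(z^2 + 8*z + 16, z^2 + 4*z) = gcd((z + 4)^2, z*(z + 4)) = z + 4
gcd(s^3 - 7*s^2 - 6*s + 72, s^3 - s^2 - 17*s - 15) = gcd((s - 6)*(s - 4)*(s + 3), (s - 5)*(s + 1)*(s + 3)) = s + 3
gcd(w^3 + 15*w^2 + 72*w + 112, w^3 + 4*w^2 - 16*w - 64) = w^2 + 8*w + 16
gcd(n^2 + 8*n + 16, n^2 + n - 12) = n + 4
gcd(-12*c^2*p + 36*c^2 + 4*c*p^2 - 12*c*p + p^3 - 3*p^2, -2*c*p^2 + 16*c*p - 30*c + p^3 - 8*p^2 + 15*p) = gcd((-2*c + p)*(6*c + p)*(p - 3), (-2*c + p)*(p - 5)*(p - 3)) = -2*c*p + 6*c + p^2 - 3*p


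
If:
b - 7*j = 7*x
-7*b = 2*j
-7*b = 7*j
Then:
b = 0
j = 0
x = 0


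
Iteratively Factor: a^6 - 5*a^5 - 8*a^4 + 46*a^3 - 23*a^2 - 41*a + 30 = (a - 1)*(a^5 - 4*a^4 - 12*a^3 + 34*a^2 + 11*a - 30) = (a - 5)*(a - 1)*(a^4 + a^3 - 7*a^2 - a + 6) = (a - 5)*(a - 2)*(a - 1)*(a^3 + 3*a^2 - a - 3) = (a - 5)*(a - 2)*(a - 1)*(a + 1)*(a^2 + 2*a - 3) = (a - 5)*(a - 2)*(a - 1)*(a + 1)*(a + 3)*(a - 1)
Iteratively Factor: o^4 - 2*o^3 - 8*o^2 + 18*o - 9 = (o - 3)*(o^3 + o^2 - 5*o + 3) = (o - 3)*(o - 1)*(o^2 + 2*o - 3) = (o - 3)*(o - 1)*(o + 3)*(o - 1)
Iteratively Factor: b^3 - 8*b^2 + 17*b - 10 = (b - 5)*(b^2 - 3*b + 2) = (b - 5)*(b - 2)*(b - 1)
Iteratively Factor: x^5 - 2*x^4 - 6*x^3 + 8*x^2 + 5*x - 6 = (x - 3)*(x^4 + x^3 - 3*x^2 - x + 2) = (x - 3)*(x - 1)*(x^3 + 2*x^2 - x - 2) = (x - 3)*(x - 1)*(x + 2)*(x^2 - 1) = (x - 3)*(x - 1)*(x + 1)*(x + 2)*(x - 1)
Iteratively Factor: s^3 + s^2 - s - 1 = (s + 1)*(s^2 - 1) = (s + 1)^2*(s - 1)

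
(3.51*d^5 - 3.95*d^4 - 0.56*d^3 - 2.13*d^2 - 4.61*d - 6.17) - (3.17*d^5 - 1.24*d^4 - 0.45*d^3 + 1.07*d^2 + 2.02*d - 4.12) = 0.34*d^5 - 2.71*d^4 - 0.11*d^3 - 3.2*d^2 - 6.63*d - 2.05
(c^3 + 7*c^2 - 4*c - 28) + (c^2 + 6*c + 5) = c^3 + 8*c^2 + 2*c - 23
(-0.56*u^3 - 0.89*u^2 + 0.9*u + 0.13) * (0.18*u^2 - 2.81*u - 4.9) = -0.1008*u^5 + 1.4134*u^4 + 5.4069*u^3 + 1.8554*u^2 - 4.7753*u - 0.637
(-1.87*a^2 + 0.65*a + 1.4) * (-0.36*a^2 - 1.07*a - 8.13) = 0.6732*a^4 + 1.7669*a^3 + 14.0036*a^2 - 6.7825*a - 11.382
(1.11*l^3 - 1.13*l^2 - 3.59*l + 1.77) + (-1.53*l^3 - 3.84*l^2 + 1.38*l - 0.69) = -0.42*l^3 - 4.97*l^2 - 2.21*l + 1.08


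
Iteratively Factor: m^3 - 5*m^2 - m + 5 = (m - 5)*(m^2 - 1) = (m - 5)*(m - 1)*(m + 1)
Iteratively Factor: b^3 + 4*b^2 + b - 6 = (b + 3)*(b^2 + b - 2) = (b - 1)*(b + 3)*(b + 2)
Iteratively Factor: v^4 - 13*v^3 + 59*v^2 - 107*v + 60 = (v - 3)*(v^3 - 10*v^2 + 29*v - 20) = (v - 5)*(v - 3)*(v^2 - 5*v + 4) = (v - 5)*(v - 4)*(v - 3)*(v - 1)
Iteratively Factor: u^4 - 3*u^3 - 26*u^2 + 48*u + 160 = (u - 5)*(u^3 + 2*u^2 - 16*u - 32) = (u - 5)*(u + 4)*(u^2 - 2*u - 8) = (u - 5)*(u - 4)*(u + 4)*(u + 2)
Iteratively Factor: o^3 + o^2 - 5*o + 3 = (o - 1)*(o^2 + 2*o - 3) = (o - 1)*(o + 3)*(o - 1)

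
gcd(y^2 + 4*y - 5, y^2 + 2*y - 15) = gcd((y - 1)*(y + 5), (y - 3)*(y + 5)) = y + 5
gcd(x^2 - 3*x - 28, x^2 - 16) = x + 4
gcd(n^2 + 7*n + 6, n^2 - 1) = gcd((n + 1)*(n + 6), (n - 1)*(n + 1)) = n + 1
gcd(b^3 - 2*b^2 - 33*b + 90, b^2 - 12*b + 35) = b - 5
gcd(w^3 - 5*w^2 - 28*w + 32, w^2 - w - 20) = w + 4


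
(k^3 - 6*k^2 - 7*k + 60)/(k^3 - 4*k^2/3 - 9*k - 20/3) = 3*(k^2 - 2*k - 15)/(3*k^2 + 8*k + 5)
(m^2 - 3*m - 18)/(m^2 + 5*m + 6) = (m - 6)/(m + 2)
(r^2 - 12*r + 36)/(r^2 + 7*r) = (r^2 - 12*r + 36)/(r*(r + 7))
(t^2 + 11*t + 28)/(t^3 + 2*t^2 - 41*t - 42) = (t + 4)/(t^2 - 5*t - 6)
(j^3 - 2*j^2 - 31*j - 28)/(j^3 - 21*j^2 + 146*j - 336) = (j^2 + 5*j + 4)/(j^2 - 14*j + 48)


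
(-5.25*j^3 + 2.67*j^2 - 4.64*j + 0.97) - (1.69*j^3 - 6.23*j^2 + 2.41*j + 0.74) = -6.94*j^3 + 8.9*j^2 - 7.05*j + 0.23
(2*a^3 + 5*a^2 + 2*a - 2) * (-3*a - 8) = -6*a^4 - 31*a^3 - 46*a^2 - 10*a + 16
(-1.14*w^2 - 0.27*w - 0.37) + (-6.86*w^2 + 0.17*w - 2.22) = -8.0*w^2 - 0.1*w - 2.59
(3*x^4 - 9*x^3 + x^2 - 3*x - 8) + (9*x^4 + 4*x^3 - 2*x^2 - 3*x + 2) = 12*x^4 - 5*x^3 - x^2 - 6*x - 6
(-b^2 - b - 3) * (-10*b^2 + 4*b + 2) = 10*b^4 + 6*b^3 + 24*b^2 - 14*b - 6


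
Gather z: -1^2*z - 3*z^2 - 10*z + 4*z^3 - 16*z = 4*z^3 - 3*z^2 - 27*z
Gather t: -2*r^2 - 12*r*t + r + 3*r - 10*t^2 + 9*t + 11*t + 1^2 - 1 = -2*r^2 + 4*r - 10*t^2 + t*(20 - 12*r)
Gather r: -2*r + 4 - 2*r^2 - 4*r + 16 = -2*r^2 - 6*r + 20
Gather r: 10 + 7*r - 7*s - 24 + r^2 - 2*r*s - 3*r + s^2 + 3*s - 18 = r^2 + r*(4 - 2*s) + s^2 - 4*s - 32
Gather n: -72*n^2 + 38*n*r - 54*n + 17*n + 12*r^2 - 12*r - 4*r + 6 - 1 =-72*n^2 + n*(38*r - 37) + 12*r^2 - 16*r + 5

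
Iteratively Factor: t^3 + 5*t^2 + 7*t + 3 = (t + 1)*(t^2 + 4*t + 3) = (t + 1)*(t + 3)*(t + 1)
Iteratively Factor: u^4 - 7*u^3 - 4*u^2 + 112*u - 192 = (u - 4)*(u^3 - 3*u^2 - 16*u + 48) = (u - 4)^2*(u^2 + u - 12) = (u - 4)^2*(u - 3)*(u + 4)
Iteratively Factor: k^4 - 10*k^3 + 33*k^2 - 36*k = (k - 4)*(k^3 - 6*k^2 + 9*k) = (k - 4)*(k - 3)*(k^2 - 3*k) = (k - 4)*(k - 3)^2*(k)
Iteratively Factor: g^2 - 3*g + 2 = (g - 1)*(g - 2)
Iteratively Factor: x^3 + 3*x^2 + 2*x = (x)*(x^2 + 3*x + 2) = x*(x + 2)*(x + 1)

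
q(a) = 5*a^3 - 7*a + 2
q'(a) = 15*a^2 - 7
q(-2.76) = -83.80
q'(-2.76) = 107.26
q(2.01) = 28.53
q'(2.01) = 53.60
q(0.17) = 0.83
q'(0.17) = -6.57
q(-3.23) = -143.88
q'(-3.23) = 149.49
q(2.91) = 104.84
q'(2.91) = 120.02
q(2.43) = 56.73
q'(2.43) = 81.57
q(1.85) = 20.71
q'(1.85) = 44.34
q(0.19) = 0.70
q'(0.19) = -6.46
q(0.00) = 2.00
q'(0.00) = -7.00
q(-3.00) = -112.00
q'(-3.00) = 128.00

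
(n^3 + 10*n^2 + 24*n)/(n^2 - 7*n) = (n^2 + 10*n + 24)/(n - 7)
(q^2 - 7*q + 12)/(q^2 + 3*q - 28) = (q - 3)/(q + 7)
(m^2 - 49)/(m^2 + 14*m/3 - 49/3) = 3*(m - 7)/(3*m - 7)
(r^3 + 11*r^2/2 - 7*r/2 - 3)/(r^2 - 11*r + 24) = (2*r^3 + 11*r^2 - 7*r - 6)/(2*(r^2 - 11*r + 24))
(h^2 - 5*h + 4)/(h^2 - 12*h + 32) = (h - 1)/(h - 8)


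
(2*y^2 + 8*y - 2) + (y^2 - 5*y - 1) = 3*y^2 + 3*y - 3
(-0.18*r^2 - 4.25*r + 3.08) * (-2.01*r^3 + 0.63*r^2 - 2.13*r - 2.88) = 0.3618*r^5 + 8.4291*r^4 - 8.4849*r^3 + 11.5113*r^2 + 5.6796*r - 8.8704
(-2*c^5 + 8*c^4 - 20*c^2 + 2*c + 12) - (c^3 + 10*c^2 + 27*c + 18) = -2*c^5 + 8*c^4 - c^3 - 30*c^2 - 25*c - 6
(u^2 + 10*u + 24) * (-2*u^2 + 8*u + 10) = -2*u^4 - 12*u^3 + 42*u^2 + 292*u + 240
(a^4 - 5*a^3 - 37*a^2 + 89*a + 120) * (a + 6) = a^5 + a^4 - 67*a^3 - 133*a^2 + 654*a + 720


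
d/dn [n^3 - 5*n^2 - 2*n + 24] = 3*n^2 - 10*n - 2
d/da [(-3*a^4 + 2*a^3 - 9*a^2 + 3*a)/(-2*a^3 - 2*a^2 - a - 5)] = (6*a^6 + 12*a^5 - 13*a^4 + 68*a^3 - 15*a^2 + 90*a - 15)/(4*a^6 + 8*a^5 + 8*a^4 + 24*a^3 + 21*a^2 + 10*a + 25)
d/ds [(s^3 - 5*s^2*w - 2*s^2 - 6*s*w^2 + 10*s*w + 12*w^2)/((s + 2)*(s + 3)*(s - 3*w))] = ((s + 2)*(s + 3)*(s - 3*w)*(3*s^2 - 10*s*w - 4*s - 6*w^2 + 10*w) + (s + 2)*(s + 3)*(-s^3 + 5*s^2*w + 2*s^2 + 6*s*w^2 - 10*s*w - 12*w^2) + (s + 2)*(s - 3*w)*(-s^3 + 5*s^2*w + 2*s^2 + 6*s*w^2 - 10*s*w - 12*w^2) + (s + 3)*(s - 3*w)*(-s^3 + 5*s^2*w + 2*s^2 + 6*s*w^2 - 10*s*w - 12*w^2))/((s + 2)^2*(s + 3)^2*(s - 3*w)^2)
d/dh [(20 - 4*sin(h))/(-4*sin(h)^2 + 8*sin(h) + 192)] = (10*sin(h) + cos(h)^2 - 59)*cos(h)/((sin(h) - 8)^2*(sin(h) + 6)^2)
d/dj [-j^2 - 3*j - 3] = -2*j - 3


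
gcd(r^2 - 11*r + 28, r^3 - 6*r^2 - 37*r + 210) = r - 7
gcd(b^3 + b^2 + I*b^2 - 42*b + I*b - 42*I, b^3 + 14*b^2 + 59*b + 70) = b + 7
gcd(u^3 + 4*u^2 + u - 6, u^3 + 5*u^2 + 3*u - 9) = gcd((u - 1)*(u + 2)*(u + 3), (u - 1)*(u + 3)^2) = u^2 + 2*u - 3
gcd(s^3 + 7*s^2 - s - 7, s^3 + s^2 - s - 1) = s^2 - 1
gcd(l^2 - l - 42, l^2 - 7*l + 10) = 1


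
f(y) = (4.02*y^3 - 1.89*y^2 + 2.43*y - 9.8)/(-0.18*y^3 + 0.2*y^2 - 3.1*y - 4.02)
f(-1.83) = -13.20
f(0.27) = 1.90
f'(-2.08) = -2.66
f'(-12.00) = 0.32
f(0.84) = 1.02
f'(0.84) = -1.66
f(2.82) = -4.75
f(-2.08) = -12.05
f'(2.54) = -3.69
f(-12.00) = -19.46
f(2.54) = -3.69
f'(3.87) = -3.60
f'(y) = (0.54*y^2 - 0.4*y + 3.1)*(4.02*y^3 - 1.89*y^2 + 2.43*y - 9.8)/(-0.18*y^3 + 0.2*y^2 - 3.1*y - 4.02)^2 + (12.06*y^2 - 3.78*y + 2.43)/(-0.18*y^3 + 0.2*y^2 - 3.1*y - 4.02)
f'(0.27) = -1.66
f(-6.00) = -15.84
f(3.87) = -8.71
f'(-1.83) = -7.21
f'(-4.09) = 1.43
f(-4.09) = -13.42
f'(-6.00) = 1.06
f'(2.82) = -3.81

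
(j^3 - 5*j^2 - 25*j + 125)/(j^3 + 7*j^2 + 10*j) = (j^2 - 10*j + 25)/(j*(j + 2))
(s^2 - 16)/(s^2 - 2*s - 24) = (s - 4)/(s - 6)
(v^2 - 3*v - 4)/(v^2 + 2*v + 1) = (v - 4)/(v + 1)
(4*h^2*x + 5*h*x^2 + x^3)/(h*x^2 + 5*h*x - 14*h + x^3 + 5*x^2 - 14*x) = x*(4*h + x)/(x^2 + 5*x - 14)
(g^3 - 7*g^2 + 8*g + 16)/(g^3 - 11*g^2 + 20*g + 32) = (g - 4)/(g - 8)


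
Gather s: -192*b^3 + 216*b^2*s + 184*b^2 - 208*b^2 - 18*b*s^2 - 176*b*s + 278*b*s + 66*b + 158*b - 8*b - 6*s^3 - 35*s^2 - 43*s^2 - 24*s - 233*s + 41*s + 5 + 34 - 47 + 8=-192*b^3 - 24*b^2 + 216*b - 6*s^3 + s^2*(-18*b - 78) + s*(216*b^2 + 102*b - 216)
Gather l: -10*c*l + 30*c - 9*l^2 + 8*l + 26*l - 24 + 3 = 30*c - 9*l^2 + l*(34 - 10*c) - 21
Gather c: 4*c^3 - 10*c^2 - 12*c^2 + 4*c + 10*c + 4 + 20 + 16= 4*c^3 - 22*c^2 + 14*c + 40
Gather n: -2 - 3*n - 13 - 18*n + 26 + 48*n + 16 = 27*n + 27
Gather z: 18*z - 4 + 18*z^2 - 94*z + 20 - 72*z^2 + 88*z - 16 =-54*z^2 + 12*z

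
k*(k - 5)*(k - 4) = k^3 - 9*k^2 + 20*k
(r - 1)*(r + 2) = r^2 + r - 2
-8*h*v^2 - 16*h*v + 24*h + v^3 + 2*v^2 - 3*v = (-8*h + v)*(v - 1)*(v + 3)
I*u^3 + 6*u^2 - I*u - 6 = (u + 1)*(u - 6*I)*(I*u - I)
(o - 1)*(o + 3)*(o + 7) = o^3 + 9*o^2 + 11*o - 21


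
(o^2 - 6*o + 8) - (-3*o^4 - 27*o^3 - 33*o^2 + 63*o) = 3*o^4 + 27*o^3 + 34*o^2 - 69*o + 8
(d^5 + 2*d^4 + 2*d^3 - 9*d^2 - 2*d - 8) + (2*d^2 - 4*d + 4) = d^5 + 2*d^4 + 2*d^3 - 7*d^2 - 6*d - 4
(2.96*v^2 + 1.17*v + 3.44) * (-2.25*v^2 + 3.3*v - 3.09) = -6.66*v^4 + 7.1355*v^3 - 13.0254*v^2 + 7.7367*v - 10.6296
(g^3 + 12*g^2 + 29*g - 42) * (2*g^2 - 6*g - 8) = 2*g^5 + 18*g^4 - 22*g^3 - 354*g^2 + 20*g + 336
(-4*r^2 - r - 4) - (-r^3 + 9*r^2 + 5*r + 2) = r^3 - 13*r^2 - 6*r - 6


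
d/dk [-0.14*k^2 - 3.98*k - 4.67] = -0.28*k - 3.98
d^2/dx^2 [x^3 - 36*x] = 6*x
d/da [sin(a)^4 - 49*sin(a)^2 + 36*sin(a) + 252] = 2*(2*sin(a)^3 - 49*sin(a) + 18)*cos(a)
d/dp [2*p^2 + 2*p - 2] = 4*p + 2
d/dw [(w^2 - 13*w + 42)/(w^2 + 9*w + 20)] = 22*(w^2 - 2*w - 29)/(w^4 + 18*w^3 + 121*w^2 + 360*w + 400)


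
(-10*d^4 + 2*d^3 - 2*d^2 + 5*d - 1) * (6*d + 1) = -60*d^5 + 2*d^4 - 10*d^3 + 28*d^2 - d - 1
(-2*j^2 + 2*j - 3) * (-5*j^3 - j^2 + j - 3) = 10*j^5 - 8*j^4 + 11*j^3 + 11*j^2 - 9*j + 9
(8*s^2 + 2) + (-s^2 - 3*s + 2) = 7*s^2 - 3*s + 4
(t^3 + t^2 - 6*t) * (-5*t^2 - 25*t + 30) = -5*t^5 - 30*t^4 + 35*t^3 + 180*t^2 - 180*t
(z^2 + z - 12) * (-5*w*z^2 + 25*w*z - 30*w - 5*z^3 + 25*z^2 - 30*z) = -5*w*z^4 + 20*w*z^3 + 55*w*z^2 - 330*w*z + 360*w - 5*z^5 + 20*z^4 + 55*z^3 - 330*z^2 + 360*z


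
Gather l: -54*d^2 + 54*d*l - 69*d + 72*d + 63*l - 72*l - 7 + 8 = -54*d^2 + 3*d + l*(54*d - 9) + 1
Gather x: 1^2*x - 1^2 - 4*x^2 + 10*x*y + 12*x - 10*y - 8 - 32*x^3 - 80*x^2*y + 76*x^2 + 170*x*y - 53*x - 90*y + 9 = -32*x^3 + x^2*(72 - 80*y) + x*(180*y - 40) - 100*y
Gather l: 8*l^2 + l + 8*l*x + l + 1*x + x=8*l^2 + l*(8*x + 2) + 2*x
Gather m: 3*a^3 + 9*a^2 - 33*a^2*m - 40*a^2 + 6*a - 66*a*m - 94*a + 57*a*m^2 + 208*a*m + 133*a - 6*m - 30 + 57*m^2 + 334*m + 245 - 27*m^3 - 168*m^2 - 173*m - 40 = 3*a^3 - 31*a^2 + 45*a - 27*m^3 + m^2*(57*a - 111) + m*(-33*a^2 + 142*a + 155) + 175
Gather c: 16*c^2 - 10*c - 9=16*c^2 - 10*c - 9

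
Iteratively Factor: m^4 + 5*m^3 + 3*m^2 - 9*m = (m)*(m^3 + 5*m^2 + 3*m - 9) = m*(m + 3)*(m^2 + 2*m - 3) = m*(m + 3)^2*(m - 1)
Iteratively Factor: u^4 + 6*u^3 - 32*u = (u + 4)*(u^3 + 2*u^2 - 8*u) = u*(u + 4)*(u^2 + 2*u - 8) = u*(u - 2)*(u + 4)*(u + 4)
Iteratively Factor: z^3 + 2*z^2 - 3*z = (z + 3)*(z^2 - z) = z*(z + 3)*(z - 1)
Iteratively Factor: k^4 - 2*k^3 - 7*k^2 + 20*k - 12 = (k - 2)*(k^3 - 7*k + 6) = (k - 2)^2*(k^2 + 2*k - 3) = (k - 2)^2*(k + 3)*(k - 1)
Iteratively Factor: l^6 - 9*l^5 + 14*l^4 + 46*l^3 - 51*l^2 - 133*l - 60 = (l + 1)*(l^5 - 10*l^4 + 24*l^3 + 22*l^2 - 73*l - 60) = (l - 5)*(l + 1)*(l^4 - 5*l^3 - l^2 + 17*l + 12) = (l - 5)*(l + 1)^2*(l^3 - 6*l^2 + 5*l + 12) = (l - 5)*(l - 4)*(l + 1)^2*(l^2 - 2*l - 3) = (l - 5)*(l - 4)*(l - 3)*(l + 1)^2*(l + 1)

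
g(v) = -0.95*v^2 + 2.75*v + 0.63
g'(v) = 2.75 - 1.9*v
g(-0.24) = -0.08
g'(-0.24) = 3.21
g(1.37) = 2.61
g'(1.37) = 0.15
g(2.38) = 1.79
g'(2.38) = -1.77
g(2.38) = 1.79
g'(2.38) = -1.77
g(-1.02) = -3.16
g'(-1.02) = 4.69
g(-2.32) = -10.86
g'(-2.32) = 7.16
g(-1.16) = -3.84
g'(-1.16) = 4.95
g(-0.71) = -1.80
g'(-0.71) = 4.10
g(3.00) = 0.33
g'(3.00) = -2.95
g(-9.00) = -101.07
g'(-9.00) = 19.85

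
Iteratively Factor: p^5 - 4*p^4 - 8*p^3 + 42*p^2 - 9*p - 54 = (p + 1)*(p^4 - 5*p^3 - 3*p^2 + 45*p - 54) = (p - 3)*(p + 1)*(p^3 - 2*p^2 - 9*p + 18) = (p - 3)*(p - 2)*(p + 1)*(p^2 - 9) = (p - 3)^2*(p - 2)*(p + 1)*(p + 3)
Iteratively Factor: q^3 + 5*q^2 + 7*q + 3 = (q + 1)*(q^2 + 4*q + 3) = (q + 1)*(q + 3)*(q + 1)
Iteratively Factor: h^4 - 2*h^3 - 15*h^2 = (h)*(h^3 - 2*h^2 - 15*h) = h*(h + 3)*(h^2 - 5*h) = h*(h - 5)*(h + 3)*(h)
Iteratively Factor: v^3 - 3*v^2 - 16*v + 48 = (v - 4)*(v^2 + v - 12) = (v - 4)*(v + 4)*(v - 3)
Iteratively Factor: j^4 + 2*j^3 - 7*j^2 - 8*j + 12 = (j - 2)*(j^3 + 4*j^2 + j - 6) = (j - 2)*(j + 3)*(j^2 + j - 2) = (j - 2)*(j + 2)*(j + 3)*(j - 1)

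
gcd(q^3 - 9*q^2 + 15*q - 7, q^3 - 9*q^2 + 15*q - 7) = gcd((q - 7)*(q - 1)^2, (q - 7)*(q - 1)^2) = q^3 - 9*q^2 + 15*q - 7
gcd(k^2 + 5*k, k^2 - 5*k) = k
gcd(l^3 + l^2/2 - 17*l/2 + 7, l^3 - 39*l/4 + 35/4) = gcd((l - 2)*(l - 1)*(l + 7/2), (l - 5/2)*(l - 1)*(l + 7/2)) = l^2 + 5*l/2 - 7/2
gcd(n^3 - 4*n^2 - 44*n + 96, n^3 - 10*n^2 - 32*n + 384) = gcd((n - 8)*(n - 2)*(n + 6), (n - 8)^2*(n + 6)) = n^2 - 2*n - 48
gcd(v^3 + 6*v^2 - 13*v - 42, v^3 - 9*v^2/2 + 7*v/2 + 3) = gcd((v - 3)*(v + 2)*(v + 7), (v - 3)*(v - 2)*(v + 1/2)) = v - 3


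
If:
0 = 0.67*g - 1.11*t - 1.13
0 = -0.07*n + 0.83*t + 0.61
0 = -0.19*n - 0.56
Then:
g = 0.06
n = -2.95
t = -0.98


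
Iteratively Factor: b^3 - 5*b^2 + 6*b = (b)*(b^2 - 5*b + 6) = b*(b - 3)*(b - 2)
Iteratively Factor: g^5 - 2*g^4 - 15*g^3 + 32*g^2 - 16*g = (g)*(g^4 - 2*g^3 - 15*g^2 + 32*g - 16) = g*(g - 1)*(g^3 - g^2 - 16*g + 16) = g*(g - 1)*(g + 4)*(g^2 - 5*g + 4) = g*(g - 1)^2*(g + 4)*(g - 4)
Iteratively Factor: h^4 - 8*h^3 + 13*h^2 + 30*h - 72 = (h - 4)*(h^3 - 4*h^2 - 3*h + 18) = (h - 4)*(h - 3)*(h^2 - h - 6) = (h - 4)*(h - 3)^2*(h + 2)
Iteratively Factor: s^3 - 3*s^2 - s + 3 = (s + 1)*(s^2 - 4*s + 3) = (s - 3)*(s + 1)*(s - 1)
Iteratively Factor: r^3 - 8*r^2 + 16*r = (r - 4)*(r^2 - 4*r) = (r - 4)^2*(r)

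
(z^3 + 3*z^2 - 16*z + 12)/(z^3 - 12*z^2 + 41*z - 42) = (z^2 + 5*z - 6)/(z^2 - 10*z + 21)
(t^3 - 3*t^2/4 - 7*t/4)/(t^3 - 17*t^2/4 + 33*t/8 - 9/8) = 2*t*(4*t^2 - 3*t - 7)/(8*t^3 - 34*t^2 + 33*t - 9)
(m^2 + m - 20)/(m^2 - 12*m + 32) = (m + 5)/(m - 8)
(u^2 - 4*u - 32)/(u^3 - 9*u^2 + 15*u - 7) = (u^2 - 4*u - 32)/(u^3 - 9*u^2 + 15*u - 7)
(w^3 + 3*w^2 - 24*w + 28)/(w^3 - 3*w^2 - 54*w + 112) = (w - 2)/(w - 8)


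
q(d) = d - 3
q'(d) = 1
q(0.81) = -2.19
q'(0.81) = 1.00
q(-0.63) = -3.63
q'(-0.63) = 1.00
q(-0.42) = -3.42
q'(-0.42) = 1.00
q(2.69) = -0.31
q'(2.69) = 1.00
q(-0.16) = -3.16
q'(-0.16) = 1.00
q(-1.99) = -4.99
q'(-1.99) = 1.00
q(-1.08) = -4.08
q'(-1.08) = 1.00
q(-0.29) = -3.29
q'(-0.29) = 1.00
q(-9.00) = -12.00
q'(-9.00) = 1.00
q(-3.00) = -6.00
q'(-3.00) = 1.00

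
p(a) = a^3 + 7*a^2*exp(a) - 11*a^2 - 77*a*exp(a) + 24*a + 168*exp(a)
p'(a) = 7*a^2*exp(a) + 3*a^2 - 63*a*exp(a) - 22*a + 91*exp(a) + 24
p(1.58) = 324.22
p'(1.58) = 40.11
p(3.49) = -514.89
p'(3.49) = -1446.01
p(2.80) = 122.63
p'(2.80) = -515.97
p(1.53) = 322.01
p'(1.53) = 48.15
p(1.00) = 280.39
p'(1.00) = 100.14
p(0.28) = 200.36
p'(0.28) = 115.87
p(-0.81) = 77.34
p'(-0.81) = 109.01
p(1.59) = 324.61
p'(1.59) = 38.42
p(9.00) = 340383.52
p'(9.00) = 737449.64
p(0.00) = 168.00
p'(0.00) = 115.00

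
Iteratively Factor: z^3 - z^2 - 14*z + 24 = (z - 2)*(z^2 + z - 12) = (z - 3)*(z - 2)*(z + 4)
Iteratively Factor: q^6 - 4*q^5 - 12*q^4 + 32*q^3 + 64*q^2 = (q - 4)*(q^5 - 12*q^3 - 16*q^2) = (q - 4)*(q + 2)*(q^4 - 2*q^3 - 8*q^2) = q*(q - 4)*(q + 2)*(q^3 - 2*q^2 - 8*q) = q*(q - 4)^2*(q + 2)*(q^2 + 2*q) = q^2*(q - 4)^2*(q + 2)*(q + 2)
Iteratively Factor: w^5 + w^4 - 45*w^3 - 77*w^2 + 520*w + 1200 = (w - 5)*(w^4 + 6*w^3 - 15*w^2 - 152*w - 240) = (w - 5)*(w + 3)*(w^3 + 3*w^2 - 24*w - 80) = (w - 5)*(w + 3)*(w + 4)*(w^2 - w - 20) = (w - 5)*(w + 3)*(w + 4)^2*(w - 5)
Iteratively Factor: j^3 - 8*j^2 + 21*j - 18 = (j - 3)*(j^2 - 5*j + 6) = (j - 3)^2*(j - 2)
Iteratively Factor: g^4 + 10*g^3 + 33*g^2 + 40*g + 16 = (g + 4)*(g^3 + 6*g^2 + 9*g + 4) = (g + 4)^2*(g^2 + 2*g + 1) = (g + 1)*(g + 4)^2*(g + 1)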